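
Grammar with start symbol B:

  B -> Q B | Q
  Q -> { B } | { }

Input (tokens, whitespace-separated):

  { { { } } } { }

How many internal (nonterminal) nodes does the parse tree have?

8

[B [Q { [B [Q { [B [Q { }]] }]] }] [B [Q { }]]]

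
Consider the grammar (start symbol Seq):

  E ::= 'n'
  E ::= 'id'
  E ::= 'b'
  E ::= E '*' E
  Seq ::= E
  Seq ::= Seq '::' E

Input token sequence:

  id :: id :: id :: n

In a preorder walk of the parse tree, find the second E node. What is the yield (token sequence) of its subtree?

[Seq [Seq [Seq [Seq [E id]] :: [E id]] :: [E id]] :: [E n]]

id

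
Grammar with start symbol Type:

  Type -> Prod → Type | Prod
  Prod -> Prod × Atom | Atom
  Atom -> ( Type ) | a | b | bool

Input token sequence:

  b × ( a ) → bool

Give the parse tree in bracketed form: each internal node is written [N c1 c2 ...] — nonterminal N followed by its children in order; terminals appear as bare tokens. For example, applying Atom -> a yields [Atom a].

Type
Prod → Type
Prod × Atom → Type
Atom × Atom → Type
b × Atom → Type
b × ( Type ) → Type
b × ( Prod ) → Type
b × ( Atom ) → Type
b × ( a ) → Type
b × ( a ) → Prod
b × ( a ) → Atom
b × ( a ) → bool

[Type [Prod [Prod [Atom b]] × [Atom ( [Type [Prod [Atom a]]] )]] → [Type [Prod [Atom bool]]]]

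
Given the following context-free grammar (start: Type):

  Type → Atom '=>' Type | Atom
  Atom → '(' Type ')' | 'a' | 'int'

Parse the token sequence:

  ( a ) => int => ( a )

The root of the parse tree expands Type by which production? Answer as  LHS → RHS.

Type → Atom '=>' Type

[Type [Atom ( [Type [Atom a]] )] => [Type [Atom int] => [Type [Atom ( [Type [Atom a]] )]]]]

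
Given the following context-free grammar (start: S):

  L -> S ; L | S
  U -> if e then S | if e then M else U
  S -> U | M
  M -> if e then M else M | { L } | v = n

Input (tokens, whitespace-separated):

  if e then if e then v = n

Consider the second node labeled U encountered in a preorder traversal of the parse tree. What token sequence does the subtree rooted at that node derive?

if e then v = n

[S [U if e then [S [U if e then [S [M v = n]]]]]]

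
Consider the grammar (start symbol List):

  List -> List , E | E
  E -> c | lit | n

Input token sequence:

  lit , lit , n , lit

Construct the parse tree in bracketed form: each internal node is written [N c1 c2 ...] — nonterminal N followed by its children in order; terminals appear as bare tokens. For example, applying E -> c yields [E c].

List
List , E
List , E , E
List , E , E , E
E , E , E , E
lit , E , E , E
lit , lit , E , E
lit , lit , n , E
lit , lit , n , lit

[List [List [List [List [E lit]] , [E lit]] , [E n]] , [E lit]]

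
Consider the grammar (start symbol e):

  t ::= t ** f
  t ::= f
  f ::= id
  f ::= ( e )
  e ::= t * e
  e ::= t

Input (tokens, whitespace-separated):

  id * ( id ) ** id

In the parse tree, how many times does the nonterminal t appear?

[e [t [f id]] * [e [t [t [f ( [e [t [f id]]] )]] ** [f id]]]]

4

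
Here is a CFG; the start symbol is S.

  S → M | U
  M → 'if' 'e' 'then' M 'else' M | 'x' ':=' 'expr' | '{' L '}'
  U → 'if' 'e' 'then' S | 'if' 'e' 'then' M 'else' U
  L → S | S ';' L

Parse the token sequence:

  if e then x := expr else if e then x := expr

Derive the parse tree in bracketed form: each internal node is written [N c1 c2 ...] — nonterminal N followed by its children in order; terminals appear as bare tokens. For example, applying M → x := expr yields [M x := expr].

[S [U if e then [M x := expr] else [U if e then [S [M x := expr]]]]]

S
U
if e then M else U
if e then x := expr else U
if e then x := expr else if e then S
if e then x := expr else if e then M
if e then x := expr else if e then x := expr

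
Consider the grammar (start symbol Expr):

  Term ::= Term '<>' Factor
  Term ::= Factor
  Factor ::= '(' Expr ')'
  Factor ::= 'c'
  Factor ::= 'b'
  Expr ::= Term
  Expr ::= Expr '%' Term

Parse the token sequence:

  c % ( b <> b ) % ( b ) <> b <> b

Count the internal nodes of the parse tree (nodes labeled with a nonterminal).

21

[Expr [Expr [Expr [Term [Factor c]]] % [Term [Factor ( [Expr [Term [Term [Factor b]] <> [Factor b]]] )]]] % [Term [Term [Term [Factor ( [Expr [Term [Factor b]]] )]] <> [Factor b]] <> [Factor b]]]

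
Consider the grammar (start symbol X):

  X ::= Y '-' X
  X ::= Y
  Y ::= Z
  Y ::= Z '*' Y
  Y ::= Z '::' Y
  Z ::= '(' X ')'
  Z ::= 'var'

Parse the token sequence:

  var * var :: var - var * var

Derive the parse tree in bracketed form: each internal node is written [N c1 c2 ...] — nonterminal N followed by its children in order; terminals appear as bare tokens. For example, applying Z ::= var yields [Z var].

[X [Y [Z var] * [Y [Z var] :: [Y [Z var]]]] - [X [Y [Z var] * [Y [Z var]]]]]

X
Y - X
Z * Y - X
var * Y - X
var * Z :: Y - X
var * var :: Y - X
var * var :: Z - X
var * var :: var - X
var * var :: var - Y
var * var :: var - Z * Y
var * var :: var - var * Y
var * var :: var - var * Z
var * var :: var - var * var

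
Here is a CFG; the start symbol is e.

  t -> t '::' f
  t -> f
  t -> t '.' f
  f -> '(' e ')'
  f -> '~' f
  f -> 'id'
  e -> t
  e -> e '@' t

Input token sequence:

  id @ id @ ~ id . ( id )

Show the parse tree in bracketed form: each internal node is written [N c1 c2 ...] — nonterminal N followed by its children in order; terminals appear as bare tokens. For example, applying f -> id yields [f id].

[e [e [e [t [f id]]] @ [t [f id]]] @ [t [t [f ~ [f id]]] . [f ( [e [t [f id]]] )]]]

e
e @ t
e @ t @ t
t @ t @ t
f @ t @ t
id @ t @ t
id @ f @ t
id @ id @ t
id @ id @ t . f
id @ id @ f . f
id @ id @ ~ f . f
id @ id @ ~ id . f
id @ id @ ~ id . ( e )
id @ id @ ~ id . ( t )
id @ id @ ~ id . ( f )
id @ id @ ~ id . ( id )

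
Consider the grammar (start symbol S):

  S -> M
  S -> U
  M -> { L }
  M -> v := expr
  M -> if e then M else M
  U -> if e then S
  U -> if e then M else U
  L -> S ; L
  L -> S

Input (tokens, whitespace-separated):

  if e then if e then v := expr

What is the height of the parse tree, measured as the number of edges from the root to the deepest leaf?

6

[S [U if e then [S [U if e then [S [M v := expr]]]]]]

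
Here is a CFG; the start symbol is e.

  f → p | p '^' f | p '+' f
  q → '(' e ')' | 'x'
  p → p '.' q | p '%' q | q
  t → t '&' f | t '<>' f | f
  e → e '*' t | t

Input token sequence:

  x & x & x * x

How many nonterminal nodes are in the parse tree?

18

[e [e [t [t [t [f [p [q x]]]] & [f [p [q x]]]] & [f [p [q x]]]]] * [t [f [p [q x]]]]]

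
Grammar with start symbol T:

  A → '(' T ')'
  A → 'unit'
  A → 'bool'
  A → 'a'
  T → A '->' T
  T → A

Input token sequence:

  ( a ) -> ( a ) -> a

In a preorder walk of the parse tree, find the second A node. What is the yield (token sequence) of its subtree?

a

[T [A ( [T [A a]] )] -> [T [A ( [T [A a]] )] -> [T [A a]]]]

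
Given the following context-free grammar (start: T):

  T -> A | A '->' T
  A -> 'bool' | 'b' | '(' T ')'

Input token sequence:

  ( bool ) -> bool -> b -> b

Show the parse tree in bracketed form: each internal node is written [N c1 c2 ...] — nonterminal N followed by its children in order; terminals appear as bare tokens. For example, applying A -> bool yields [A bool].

[T [A ( [T [A bool]] )] -> [T [A bool] -> [T [A b] -> [T [A b]]]]]

T
A -> T
( T ) -> T
( A ) -> T
( bool ) -> T
( bool ) -> A -> T
( bool ) -> bool -> T
( bool ) -> bool -> A -> T
( bool ) -> bool -> b -> T
( bool ) -> bool -> b -> A
( bool ) -> bool -> b -> b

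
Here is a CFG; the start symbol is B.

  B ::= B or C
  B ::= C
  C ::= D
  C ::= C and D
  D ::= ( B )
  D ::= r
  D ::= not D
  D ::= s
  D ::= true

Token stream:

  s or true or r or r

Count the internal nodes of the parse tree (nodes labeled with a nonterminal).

[B [B [B [B [C [D s]]] or [C [D true]]] or [C [D r]]] or [C [D r]]]

12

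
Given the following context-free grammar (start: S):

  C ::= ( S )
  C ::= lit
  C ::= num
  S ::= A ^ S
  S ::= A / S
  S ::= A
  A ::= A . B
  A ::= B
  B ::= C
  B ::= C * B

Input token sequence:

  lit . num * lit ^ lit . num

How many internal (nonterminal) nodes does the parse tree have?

16

[S [A [A [B [C lit]]] . [B [C num] * [B [C lit]]]] ^ [S [A [A [B [C lit]]] . [B [C num]]]]]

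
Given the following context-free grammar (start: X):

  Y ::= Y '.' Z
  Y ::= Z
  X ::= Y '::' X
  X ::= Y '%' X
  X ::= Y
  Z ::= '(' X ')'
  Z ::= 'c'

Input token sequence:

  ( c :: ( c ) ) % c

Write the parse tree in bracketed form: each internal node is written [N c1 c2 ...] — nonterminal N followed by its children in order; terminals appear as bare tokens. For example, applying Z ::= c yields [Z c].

[X [Y [Z ( [X [Y [Z c]] :: [X [Y [Z ( [X [Y [Z c]]] )]]]] )]] % [X [Y [Z c]]]]

X
Y % X
Z % X
( X ) % X
( Y :: X ) % X
( Z :: X ) % X
( c :: X ) % X
( c :: Y ) % X
( c :: Z ) % X
( c :: ( X ) ) % X
( c :: ( Y ) ) % X
( c :: ( Z ) ) % X
( c :: ( c ) ) % X
( c :: ( c ) ) % Y
( c :: ( c ) ) % Z
( c :: ( c ) ) % c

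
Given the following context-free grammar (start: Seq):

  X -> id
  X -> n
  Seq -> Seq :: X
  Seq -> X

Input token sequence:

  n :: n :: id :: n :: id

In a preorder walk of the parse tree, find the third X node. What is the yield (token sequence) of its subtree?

[Seq [Seq [Seq [Seq [Seq [X n]] :: [X n]] :: [X id]] :: [X n]] :: [X id]]

id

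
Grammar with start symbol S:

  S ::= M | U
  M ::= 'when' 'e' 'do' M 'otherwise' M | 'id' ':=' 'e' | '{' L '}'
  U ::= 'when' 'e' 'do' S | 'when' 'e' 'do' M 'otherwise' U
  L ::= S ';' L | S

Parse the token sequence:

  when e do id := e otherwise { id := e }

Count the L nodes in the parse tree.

1

[S [M when e do [M id := e] otherwise [M { [L [S [M id := e]]] }]]]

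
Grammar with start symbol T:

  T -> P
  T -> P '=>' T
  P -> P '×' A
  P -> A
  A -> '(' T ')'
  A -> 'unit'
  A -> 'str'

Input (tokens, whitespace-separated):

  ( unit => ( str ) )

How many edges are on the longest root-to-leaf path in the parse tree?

10

[T [P [A ( [T [P [A unit]] => [T [P [A ( [T [P [A str]]] )]]]] )]]]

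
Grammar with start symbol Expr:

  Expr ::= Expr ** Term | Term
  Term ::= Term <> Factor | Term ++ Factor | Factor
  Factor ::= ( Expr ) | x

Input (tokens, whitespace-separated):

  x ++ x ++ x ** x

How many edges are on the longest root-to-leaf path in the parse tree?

6

[Expr [Expr [Term [Term [Term [Factor x]] ++ [Factor x]] ++ [Factor x]]] ** [Term [Factor x]]]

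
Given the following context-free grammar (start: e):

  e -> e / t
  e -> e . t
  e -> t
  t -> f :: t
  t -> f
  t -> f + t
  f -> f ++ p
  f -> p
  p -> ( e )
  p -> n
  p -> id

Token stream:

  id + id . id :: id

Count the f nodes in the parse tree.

4

[e [e [t [f [p id]] + [t [f [p id]]]]] . [t [f [p id]] :: [t [f [p id]]]]]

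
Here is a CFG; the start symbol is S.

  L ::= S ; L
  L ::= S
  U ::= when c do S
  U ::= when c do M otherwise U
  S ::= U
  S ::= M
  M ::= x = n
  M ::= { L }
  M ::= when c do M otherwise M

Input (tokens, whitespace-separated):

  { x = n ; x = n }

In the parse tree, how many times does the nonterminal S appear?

[S [M { [L [S [M x = n]] ; [L [S [M x = n]]]] }]]

3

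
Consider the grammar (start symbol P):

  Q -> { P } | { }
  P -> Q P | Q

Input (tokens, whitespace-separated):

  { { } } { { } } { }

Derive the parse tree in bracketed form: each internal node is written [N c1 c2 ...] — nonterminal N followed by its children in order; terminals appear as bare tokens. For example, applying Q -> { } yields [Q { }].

[P [Q { [P [Q { }]] }] [P [Q { [P [Q { }]] }] [P [Q { }]]]]

P
Q P
{ P } P
{ Q } P
{ { } } P
{ { } } Q P
{ { } } { P } P
{ { } } { Q } P
{ { } } { { } } P
{ { } } { { } } Q
{ { } } { { } } { }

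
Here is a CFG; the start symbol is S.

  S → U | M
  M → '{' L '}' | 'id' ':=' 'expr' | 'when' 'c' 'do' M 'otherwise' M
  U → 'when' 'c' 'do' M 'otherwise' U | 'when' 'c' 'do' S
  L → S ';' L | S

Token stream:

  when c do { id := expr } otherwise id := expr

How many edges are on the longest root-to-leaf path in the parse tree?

6

[S [M when c do [M { [L [S [M id := expr]]] }] otherwise [M id := expr]]]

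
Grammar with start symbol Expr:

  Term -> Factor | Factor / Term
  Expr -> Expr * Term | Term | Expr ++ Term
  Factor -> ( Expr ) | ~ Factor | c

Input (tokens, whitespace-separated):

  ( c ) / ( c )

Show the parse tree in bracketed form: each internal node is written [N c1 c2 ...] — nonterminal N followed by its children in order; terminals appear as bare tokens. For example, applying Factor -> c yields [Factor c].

[Expr [Term [Factor ( [Expr [Term [Factor c]]] )] / [Term [Factor ( [Expr [Term [Factor c]]] )]]]]

Expr
Term
Factor / Term
( Expr ) / Term
( Term ) / Term
( Factor ) / Term
( c ) / Term
( c ) / Factor
( c ) / ( Expr )
( c ) / ( Term )
( c ) / ( Factor )
( c ) / ( c )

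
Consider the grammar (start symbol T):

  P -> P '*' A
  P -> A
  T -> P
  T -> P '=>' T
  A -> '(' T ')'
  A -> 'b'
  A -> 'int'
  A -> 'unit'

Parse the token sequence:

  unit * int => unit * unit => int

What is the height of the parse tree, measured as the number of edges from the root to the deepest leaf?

5

[T [P [P [A unit]] * [A int]] => [T [P [P [A unit]] * [A unit]] => [T [P [A int]]]]]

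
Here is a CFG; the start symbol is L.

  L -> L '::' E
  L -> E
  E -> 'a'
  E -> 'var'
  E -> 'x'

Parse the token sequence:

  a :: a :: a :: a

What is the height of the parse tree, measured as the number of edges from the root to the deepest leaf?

[L [L [L [L [E a]] :: [E a]] :: [E a]] :: [E a]]

5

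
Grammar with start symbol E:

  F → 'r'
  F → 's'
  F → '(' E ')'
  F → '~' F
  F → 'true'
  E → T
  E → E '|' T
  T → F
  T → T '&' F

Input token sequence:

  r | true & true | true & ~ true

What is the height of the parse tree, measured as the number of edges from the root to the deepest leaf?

5

[E [E [E [T [F r]]] | [T [T [F true]] & [F true]]] | [T [T [F true]] & [F ~ [F true]]]]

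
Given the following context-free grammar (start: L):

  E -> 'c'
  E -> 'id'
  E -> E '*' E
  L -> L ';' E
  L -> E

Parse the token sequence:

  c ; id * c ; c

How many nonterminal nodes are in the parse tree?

[L [L [L [E c]] ; [E [E id] * [E c]]] ; [E c]]

8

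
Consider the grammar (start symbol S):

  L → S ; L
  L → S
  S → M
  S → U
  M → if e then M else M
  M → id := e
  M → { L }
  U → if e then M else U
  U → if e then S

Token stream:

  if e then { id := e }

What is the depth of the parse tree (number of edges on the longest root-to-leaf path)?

[S [U if e then [S [M { [L [S [M id := e]]] }]]]]

7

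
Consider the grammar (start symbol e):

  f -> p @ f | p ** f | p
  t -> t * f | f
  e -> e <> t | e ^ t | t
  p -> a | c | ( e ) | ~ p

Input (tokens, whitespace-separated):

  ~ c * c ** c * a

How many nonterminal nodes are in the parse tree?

[e [t [t [t [f [p ~ [p c]]]] * [f [p c] ** [f [p c]]]] * [f [p a]]]]

13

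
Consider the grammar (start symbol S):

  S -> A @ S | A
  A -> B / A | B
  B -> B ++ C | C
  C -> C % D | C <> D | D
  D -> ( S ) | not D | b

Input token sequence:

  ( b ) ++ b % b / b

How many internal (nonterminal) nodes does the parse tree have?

19

[S [A [B [B [C [D ( [S [A [B [C [D b]]]]] )]]] ++ [C [C [D b]] % [D b]]] / [A [B [C [D b]]]]]]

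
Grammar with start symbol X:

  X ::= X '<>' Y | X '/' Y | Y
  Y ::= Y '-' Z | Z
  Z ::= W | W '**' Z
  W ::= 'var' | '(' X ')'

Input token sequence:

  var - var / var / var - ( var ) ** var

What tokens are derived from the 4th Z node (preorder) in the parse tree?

var

[X [X [X [Y [Y [Z [W var]]] - [Z [W var]]]] / [Y [Z [W var]]]] / [Y [Y [Z [W var]]] - [Z [W ( [X [Y [Z [W var]]]] )] ** [Z [W var]]]]]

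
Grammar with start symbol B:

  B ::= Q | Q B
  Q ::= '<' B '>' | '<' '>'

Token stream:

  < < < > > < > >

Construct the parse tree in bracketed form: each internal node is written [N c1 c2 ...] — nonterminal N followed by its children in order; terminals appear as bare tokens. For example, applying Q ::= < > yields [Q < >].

[B [Q < [B [Q < [B [Q < >]] >] [B [Q < >]]] >]]

B
Q
< B >
< Q B >
< < B > B >
< < Q > B >
< < < > > B >
< < < > > Q >
< < < > > < > >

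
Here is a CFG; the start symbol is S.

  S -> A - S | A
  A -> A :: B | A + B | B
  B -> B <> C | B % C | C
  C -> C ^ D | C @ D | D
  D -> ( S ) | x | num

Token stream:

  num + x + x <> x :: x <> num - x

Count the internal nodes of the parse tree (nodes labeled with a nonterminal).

28

[S [A [A [A [A [B [C [D num]]]] + [B [C [D x]]]] + [B [B [C [D x]]] <> [C [D x]]]] :: [B [B [C [D x]]] <> [C [D num]]]] - [S [A [B [C [D x]]]]]]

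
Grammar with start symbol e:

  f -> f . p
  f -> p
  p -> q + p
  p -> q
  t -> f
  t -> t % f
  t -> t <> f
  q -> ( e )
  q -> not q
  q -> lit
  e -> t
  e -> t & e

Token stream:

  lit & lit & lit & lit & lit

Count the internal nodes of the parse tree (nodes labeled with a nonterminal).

[e [t [f [p [q lit]]]] & [e [t [f [p [q lit]]]] & [e [t [f [p [q lit]]]] & [e [t [f [p [q lit]]]] & [e [t [f [p [q lit]]]]]]]]]

25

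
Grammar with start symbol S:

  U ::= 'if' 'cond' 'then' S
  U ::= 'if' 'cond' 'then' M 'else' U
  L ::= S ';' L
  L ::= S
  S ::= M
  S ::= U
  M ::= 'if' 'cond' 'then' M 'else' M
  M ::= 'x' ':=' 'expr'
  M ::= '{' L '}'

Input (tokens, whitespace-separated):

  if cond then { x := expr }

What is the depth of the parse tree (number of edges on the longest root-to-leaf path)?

7

[S [U if cond then [S [M { [L [S [M x := expr]]] }]]]]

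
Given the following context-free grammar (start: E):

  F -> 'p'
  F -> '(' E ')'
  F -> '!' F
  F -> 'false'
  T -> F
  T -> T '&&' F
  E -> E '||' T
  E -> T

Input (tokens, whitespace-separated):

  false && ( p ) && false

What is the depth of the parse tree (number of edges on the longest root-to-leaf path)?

[E [T [T [T [F false]] && [F ( [E [T [F p]]] )]] && [F false]]]

7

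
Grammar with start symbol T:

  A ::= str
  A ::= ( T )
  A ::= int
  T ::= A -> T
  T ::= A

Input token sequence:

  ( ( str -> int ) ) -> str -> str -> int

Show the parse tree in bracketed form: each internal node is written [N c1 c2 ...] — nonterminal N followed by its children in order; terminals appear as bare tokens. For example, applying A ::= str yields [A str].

T
A -> T
( T ) -> T
( A ) -> T
( ( T ) ) -> T
( ( A -> T ) ) -> T
( ( str -> T ) ) -> T
( ( str -> A ) ) -> T
( ( str -> int ) ) -> T
( ( str -> int ) ) -> A -> T
( ( str -> int ) ) -> str -> T
( ( str -> int ) ) -> str -> A -> T
( ( str -> int ) ) -> str -> str -> T
( ( str -> int ) ) -> str -> str -> A
( ( str -> int ) ) -> str -> str -> int

[T [A ( [T [A ( [T [A str] -> [T [A int]]] )]] )] -> [T [A str] -> [T [A str] -> [T [A int]]]]]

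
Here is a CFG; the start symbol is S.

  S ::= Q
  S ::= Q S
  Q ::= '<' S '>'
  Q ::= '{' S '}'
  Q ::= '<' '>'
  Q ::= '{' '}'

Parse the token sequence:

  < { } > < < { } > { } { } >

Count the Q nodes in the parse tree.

7

[S [Q < [S [Q { }]] >] [S [Q < [S [Q < [S [Q { }]] >] [S [Q { }] [S [Q { }]]]] >]]]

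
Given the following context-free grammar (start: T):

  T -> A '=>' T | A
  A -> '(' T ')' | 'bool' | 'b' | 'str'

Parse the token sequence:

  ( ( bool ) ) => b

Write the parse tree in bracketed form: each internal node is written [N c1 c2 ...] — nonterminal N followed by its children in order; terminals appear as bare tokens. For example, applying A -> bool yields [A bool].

[T [A ( [T [A ( [T [A bool]] )]] )] => [T [A b]]]

T
A => T
( T ) => T
( A ) => T
( ( T ) ) => T
( ( A ) ) => T
( ( bool ) ) => T
( ( bool ) ) => A
( ( bool ) ) => b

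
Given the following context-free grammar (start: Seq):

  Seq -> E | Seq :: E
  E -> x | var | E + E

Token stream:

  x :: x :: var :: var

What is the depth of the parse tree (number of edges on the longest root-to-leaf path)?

[Seq [Seq [Seq [Seq [E x]] :: [E x]] :: [E var]] :: [E var]]

5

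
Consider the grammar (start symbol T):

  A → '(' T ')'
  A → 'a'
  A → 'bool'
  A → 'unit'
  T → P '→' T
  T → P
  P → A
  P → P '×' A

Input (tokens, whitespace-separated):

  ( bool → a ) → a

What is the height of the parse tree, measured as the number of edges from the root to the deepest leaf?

[T [P [A ( [T [P [A bool]] → [T [P [A a]]]] )]] → [T [P [A a]]]]

7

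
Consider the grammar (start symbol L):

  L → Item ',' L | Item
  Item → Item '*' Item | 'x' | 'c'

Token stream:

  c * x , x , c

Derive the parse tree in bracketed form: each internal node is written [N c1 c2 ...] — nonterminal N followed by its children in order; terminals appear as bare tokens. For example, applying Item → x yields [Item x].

L
Item , L
Item * Item , L
c * Item , L
c * x , L
c * x , Item , L
c * x , x , L
c * x , x , Item
c * x , x , c

[L [Item [Item c] * [Item x]] , [L [Item x] , [L [Item c]]]]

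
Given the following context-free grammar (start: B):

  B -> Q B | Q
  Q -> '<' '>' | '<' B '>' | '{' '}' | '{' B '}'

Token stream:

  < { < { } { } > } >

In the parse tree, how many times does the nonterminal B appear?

5

[B [Q < [B [Q { [B [Q < [B [Q { }] [B [Q { }]]] >]] }]] >]]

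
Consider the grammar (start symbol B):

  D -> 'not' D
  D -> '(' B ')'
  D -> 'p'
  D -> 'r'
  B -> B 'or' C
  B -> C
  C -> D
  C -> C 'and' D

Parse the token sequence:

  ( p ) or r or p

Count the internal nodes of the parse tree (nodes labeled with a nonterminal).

[B [B [B [C [D ( [B [C [D p]]] )]]] or [C [D r]]] or [C [D p]]]

12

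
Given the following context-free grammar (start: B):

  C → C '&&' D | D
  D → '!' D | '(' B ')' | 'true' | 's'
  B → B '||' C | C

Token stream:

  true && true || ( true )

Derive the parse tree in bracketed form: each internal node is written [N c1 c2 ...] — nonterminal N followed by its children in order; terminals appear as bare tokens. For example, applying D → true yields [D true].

B
B || C
C || C
C && D || C
D && D || C
true && D || C
true && true || C
true && true || D
true && true || ( B )
true && true || ( C )
true && true || ( D )
true && true || ( true )

[B [B [C [C [D true]] && [D true]]] || [C [D ( [B [C [D true]]] )]]]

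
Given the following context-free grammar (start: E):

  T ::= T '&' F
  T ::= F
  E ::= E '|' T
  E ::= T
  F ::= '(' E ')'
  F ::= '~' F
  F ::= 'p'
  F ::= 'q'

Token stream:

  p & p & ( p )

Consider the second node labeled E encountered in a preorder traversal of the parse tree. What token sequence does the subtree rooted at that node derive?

[E [T [T [T [F p]] & [F p]] & [F ( [E [T [F p]]] )]]]

p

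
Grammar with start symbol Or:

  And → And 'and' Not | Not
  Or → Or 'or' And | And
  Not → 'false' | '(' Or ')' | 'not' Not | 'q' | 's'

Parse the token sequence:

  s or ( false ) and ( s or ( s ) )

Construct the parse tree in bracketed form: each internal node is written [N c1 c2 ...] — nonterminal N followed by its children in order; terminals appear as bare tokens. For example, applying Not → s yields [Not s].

[Or [Or [And [Not s]]] or [And [And [Not ( [Or [And [Not false]]] )]] and [Not ( [Or [Or [And [Not s]]] or [And [Not ( [Or [And [Not s]]] )]]] )]]]

Or
Or or And
And or And
Not or And
s or And
s or And and Not
s or Not and Not
s or ( Or ) and Not
s or ( And ) and Not
s or ( Not ) and Not
s or ( false ) and Not
s or ( false ) and ( Or )
s or ( false ) and ( Or or And )
s or ( false ) and ( And or And )
s or ( false ) and ( Not or And )
s or ( false ) and ( s or And )
s or ( false ) and ( s or Not )
s or ( false ) and ( s or ( Or ) )
s or ( false ) and ( s or ( And ) )
s or ( false ) and ( s or ( Not ) )
s or ( false ) and ( s or ( s ) )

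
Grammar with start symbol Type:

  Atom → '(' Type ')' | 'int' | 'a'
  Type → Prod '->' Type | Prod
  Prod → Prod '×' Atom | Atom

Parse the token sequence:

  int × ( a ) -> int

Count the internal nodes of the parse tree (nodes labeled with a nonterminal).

[Type [Prod [Prod [Atom int]] × [Atom ( [Type [Prod [Atom a]]] )]] -> [Type [Prod [Atom int]]]]

11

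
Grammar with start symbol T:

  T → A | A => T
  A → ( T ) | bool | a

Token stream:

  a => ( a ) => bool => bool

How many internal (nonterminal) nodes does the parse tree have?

[T [A a] => [T [A ( [T [A a]] )] => [T [A bool] => [T [A bool]]]]]

10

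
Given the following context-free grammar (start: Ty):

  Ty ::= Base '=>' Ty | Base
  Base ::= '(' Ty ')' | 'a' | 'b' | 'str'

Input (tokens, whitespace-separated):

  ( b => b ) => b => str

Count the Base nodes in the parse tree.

5

[Ty [Base ( [Ty [Base b] => [Ty [Base b]]] )] => [Ty [Base b] => [Ty [Base str]]]]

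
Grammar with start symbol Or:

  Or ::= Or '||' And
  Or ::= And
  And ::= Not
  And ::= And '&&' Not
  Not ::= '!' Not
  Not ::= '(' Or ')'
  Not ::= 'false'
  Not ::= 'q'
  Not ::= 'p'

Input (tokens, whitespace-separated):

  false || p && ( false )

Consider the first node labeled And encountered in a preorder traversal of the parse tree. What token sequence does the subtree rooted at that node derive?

[Or [Or [And [Not false]]] || [And [And [Not p]] && [Not ( [Or [And [Not false]]] )]]]

false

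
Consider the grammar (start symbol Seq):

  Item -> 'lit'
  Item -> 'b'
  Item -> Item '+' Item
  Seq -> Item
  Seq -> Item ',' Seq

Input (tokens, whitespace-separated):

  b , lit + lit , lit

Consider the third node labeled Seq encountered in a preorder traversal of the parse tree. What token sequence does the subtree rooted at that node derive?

lit

[Seq [Item b] , [Seq [Item [Item lit] + [Item lit]] , [Seq [Item lit]]]]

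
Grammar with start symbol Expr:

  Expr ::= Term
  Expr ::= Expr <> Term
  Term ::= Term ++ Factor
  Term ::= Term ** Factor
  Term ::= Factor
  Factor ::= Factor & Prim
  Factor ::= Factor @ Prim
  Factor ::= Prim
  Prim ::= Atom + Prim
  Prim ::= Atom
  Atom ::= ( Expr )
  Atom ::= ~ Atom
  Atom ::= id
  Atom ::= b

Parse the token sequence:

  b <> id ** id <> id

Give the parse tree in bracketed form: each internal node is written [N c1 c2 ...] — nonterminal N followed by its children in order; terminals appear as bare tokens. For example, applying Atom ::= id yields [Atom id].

[Expr [Expr [Expr [Term [Factor [Prim [Atom b]]]]] <> [Term [Term [Factor [Prim [Atom id]]]] ** [Factor [Prim [Atom id]]]]] <> [Term [Factor [Prim [Atom id]]]]]

Expr
Expr <> Term
Expr <> Term <> Term
Term <> Term <> Term
Factor <> Term <> Term
Prim <> Term <> Term
Atom <> Term <> Term
b <> Term <> Term
b <> Term ** Factor <> Term
b <> Factor ** Factor <> Term
b <> Prim ** Factor <> Term
b <> Atom ** Factor <> Term
b <> id ** Factor <> Term
b <> id ** Prim <> Term
b <> id ** Atom <> Term
b <> id ** id <> Term
b <> id ** id <> Factor
b <> id ** id <> Prim
b <> id ** id <> Atom
b <> id ** id <> id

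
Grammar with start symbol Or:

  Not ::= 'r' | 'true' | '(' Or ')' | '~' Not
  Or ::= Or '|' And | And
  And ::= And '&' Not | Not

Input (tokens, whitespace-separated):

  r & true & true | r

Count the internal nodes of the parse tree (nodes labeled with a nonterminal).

10

[Or [Or [And [And [And [Not r]] & [Not true]] & [Not true]]] | [And [Not r]]]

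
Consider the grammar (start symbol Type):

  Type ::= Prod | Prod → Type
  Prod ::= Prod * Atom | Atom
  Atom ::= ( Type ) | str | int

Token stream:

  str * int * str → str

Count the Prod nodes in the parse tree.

[Type [Prod [Prod [Prod [Atom str]] * [Atom int]] * [Atom str]] → [Type [Prod [Atom str]]]]

4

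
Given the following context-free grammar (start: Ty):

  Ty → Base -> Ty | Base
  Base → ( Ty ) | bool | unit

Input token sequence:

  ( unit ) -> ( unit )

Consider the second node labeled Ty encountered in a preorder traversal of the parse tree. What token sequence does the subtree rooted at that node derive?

[Ty [Base ( [Ty [Base unit]] )] -> [Ty [Base ( [Ty [Base unit]] )]]]

unit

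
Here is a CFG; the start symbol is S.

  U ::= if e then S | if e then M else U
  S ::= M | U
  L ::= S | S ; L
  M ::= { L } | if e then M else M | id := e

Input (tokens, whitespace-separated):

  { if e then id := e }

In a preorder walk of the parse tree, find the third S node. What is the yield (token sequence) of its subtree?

id := e

[S [M { [L [S [U if e then [S [M id := e]]]]] }]]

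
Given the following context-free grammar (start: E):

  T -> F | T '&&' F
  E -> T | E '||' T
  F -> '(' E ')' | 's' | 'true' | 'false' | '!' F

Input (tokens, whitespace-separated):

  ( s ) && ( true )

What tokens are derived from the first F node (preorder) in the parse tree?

( s )

[E [T [T [F ( [E [T [F s]]] )]] && [F ( [E [T [F true]]] )]]]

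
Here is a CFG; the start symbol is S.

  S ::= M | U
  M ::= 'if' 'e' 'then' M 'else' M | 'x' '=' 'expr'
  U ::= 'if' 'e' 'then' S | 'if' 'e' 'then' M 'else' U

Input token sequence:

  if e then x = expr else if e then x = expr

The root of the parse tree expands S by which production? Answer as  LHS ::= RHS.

[S [U if e then [M x = expr] else [U if e then [S [M x = expr]]]]]

S ::= U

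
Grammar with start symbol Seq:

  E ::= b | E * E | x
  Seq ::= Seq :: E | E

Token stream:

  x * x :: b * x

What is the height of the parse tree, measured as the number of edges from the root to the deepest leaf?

[Seq [Seq [E [E x] * [E x]]] :: [E [E b] * [E x]]]

4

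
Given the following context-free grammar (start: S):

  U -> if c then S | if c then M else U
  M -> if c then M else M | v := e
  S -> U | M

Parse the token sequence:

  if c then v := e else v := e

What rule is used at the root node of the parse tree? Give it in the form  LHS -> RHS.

[S [M if c then [M v := e] else [M v := e]]]

S -> M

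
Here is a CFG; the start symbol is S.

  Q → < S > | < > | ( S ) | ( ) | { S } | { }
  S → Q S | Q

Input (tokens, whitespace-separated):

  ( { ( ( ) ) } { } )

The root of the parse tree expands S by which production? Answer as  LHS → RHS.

S → Q

[S [Q ( [S [Q { [S [Q ( [S [Q ( )]] )]] }] [S [Q { }]]] )]]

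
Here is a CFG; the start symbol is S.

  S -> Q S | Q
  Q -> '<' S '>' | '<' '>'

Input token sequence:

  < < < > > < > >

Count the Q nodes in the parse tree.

4

[S [Q < [S [Q < [S [Q < >]] >] [S [Q < >]]] >]]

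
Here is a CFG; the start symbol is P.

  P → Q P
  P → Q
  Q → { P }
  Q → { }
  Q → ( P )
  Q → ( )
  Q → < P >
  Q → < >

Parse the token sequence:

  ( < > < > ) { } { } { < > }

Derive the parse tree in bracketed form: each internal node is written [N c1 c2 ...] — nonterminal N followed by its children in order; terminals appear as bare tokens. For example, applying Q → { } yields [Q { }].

[P [Q ( [P [Q < >] [P [Q < >]]] )] [P [Q { }] [P [Q { }] [P [Q { [P [Q < >]] }]]]]]

P
Q P
( P ) P
( Q P ) P
( < > P ) P
( < > Q ) P
( < > < > ) P
( < > < > ) Q P
( < > < > ) { } P
( < > < > ) { } Q P
( < > < > ) { } { } P
( < > < > ) { } { } Q
( < > < > ) { } { } { P }
( < > < > ) { } { } { Q }
( < > < > ) { } { } { < > }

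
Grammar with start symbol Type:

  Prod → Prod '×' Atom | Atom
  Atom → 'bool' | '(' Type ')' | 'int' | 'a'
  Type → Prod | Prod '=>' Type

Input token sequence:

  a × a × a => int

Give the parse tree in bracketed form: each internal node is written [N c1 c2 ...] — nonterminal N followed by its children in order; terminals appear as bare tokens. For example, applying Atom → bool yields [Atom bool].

[Type [Prod [Prod [Prod [Atom a]] × [Atom a]] × [Atom a]] => [Type [Prod [Atom int]]]]

Type
Prod => Type
Prod × Atom => Type
Prod × Atom × Atom => Type
Atom × Atom × Atom => Type
a × Atom × Atom => Type
a × a × Atom => Type
a × a × a => Type
a × a × a => Prod
a × a × a => Atom
a × a × a => int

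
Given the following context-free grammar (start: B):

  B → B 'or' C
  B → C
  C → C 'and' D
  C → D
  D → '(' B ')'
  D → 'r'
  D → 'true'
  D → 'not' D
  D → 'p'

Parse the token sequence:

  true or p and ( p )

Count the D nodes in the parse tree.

4

[B [B [C [D true]]] or [C [C [D p]] and [D ( [B [C [D p]]] )]]]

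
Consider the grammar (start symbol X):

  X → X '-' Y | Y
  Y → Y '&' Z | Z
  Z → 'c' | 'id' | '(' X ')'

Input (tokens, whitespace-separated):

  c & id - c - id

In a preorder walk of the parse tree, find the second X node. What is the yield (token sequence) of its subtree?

[X [X [X [Y [Y [Z c]] & [Z id]]] - [Y [Z c]]] - [Y [Z id]]]

c & id - c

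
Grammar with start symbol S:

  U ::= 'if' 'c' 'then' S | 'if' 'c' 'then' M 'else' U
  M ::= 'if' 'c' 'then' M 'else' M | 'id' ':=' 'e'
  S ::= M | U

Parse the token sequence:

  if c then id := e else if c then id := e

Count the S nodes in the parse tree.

2

[S [U if c then [M id := e] else [U if c then [S [M id := e]]]]]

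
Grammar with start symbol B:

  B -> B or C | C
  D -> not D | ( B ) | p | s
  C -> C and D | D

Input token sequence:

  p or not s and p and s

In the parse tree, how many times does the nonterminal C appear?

[B [B [C [D p]]] or [C [C [C [D not [D s]]] and [D p]] and [D s]]]

4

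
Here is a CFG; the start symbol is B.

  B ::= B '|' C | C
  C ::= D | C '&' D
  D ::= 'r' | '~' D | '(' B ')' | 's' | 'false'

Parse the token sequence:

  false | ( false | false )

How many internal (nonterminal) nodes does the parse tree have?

[B [B [C [D false]]] | [C [D ( [B [B [C [D false]]] | [C [D false]]] )]]]

12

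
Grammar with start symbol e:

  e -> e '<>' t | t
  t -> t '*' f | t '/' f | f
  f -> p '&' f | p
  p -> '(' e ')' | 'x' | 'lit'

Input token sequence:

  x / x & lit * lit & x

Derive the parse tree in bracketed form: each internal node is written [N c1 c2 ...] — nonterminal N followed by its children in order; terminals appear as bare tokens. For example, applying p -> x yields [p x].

[e [t [t [t [f [p x]]] / [f [p x] & [f [p lit]]]] * [f [p lit] & [f [p x]]]]]

e
t
t * f
t / f * f
f / f * f
p / f * f
x / f * f
x / p & f * f
x / x & f * f
x / x & p * f
x / x & lit * f
x / x & lit * p & f
x / x & lit * lit & f
x / x & lit * lit & p
x / x & lit * lit & x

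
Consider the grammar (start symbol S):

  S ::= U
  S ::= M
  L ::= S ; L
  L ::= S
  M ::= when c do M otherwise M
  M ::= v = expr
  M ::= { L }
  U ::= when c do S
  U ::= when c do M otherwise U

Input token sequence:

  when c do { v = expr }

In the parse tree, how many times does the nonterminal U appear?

1

[S [U when c do [S [M { [L [S [M v = expr]]] }]]]]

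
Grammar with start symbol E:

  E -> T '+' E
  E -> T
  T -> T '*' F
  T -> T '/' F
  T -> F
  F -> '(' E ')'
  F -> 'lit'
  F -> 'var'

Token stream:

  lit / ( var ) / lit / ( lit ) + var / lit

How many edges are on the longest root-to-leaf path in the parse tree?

8

[E [T [T [T [T [F lit]] / [F ( [E [T [F var]]] )]] / [F lit]] / [F ( [E [T [F lit]]] )]] + [E [T [T [F var]] / [F lit]]]]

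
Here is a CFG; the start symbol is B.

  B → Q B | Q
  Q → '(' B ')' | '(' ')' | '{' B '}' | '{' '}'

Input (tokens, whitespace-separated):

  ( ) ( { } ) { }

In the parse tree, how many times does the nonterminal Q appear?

[B [Q ( )] [B [Q ( [B [Q { }]] )] [B [Q { }]]]]

4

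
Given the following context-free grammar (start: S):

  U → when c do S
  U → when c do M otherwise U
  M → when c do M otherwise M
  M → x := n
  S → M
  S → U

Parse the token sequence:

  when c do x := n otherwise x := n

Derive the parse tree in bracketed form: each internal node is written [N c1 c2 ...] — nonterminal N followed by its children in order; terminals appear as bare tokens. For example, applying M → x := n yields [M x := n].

S
M
when c do M otherwise M
when c do x := n otherwise M
when c do x := n otherwise x := n

[S [M when c do [M x := n] otherwise [M x := n]]]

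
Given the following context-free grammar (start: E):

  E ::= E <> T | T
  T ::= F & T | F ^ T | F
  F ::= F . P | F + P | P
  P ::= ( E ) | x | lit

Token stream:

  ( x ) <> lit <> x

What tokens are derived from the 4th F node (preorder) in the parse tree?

[E [E [E [T [F [P ( [E [T [F [P x]]]] )]]]] <> [T [F [P lit]]]] <> [T [F [P x]]]]

x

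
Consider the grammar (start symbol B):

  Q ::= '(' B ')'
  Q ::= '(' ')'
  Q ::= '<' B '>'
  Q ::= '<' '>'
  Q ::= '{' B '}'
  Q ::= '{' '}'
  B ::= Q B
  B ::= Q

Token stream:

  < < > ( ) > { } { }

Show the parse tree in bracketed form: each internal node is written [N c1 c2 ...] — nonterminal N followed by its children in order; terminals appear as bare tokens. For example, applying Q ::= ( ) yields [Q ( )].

B
Q B
< B > B
< Q B > B
< < > B > B
< < > Q > B
< < > ( ) > B
< < > ( ) > Q B
< < > ( ) > { } B
< < > ( ) > { } Q
< < > ( ) > { } { }

[B [Q < [B [Q < >] [B [Q ( )]]] >] [B [Q { }] [B [Q { }]]]]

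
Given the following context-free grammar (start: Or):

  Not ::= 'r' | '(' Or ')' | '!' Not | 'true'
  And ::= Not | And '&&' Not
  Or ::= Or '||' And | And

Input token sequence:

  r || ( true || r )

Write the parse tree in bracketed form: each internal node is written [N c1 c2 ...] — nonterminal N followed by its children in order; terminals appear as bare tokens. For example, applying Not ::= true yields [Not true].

Or
Or || And
And || And
Not || And
r || And
r || Not
r || ( Or )
r || ( Or || And )
r || ( And || And )
r || ( Not || And )
r || ( true || And )
r || ( true || Not )
r || ( true || r )

[Or [Or [And [Not r]]] || [And [Not ( [Or [Or [And [Not true]]] || [And [Not r]]] )]]]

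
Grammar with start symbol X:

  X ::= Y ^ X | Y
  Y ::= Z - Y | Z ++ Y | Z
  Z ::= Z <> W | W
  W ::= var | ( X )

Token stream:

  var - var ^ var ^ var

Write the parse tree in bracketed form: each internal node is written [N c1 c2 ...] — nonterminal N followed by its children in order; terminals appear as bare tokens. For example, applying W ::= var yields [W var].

X
Y ^ X
Z - Y ^ X
W - Y ^ X
var - Y ^ X
var - Z ^ X
var - W ^ X
var - var ^ X
var - var ^ Y ^ X
var - var ^ Z ^ X
var - var ^ W ^ X
var - var ^ var ^ X
var - var ^ var ^ Y
var - var ^ var ^ Z
var - var ^ var ^ W
var - var ^ var ^ var

[X [Y [Z [W var]] - [Y [Z [W var]]]] ^ [X [Y [Z [W var]]] ^ [X [Y [Z [W var]]]]]]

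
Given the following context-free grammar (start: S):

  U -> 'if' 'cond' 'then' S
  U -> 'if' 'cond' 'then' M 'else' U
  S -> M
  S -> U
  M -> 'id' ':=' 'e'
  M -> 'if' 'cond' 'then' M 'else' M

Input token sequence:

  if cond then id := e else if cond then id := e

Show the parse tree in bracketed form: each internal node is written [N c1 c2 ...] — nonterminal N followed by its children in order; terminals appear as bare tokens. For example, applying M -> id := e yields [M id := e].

[S [U if cond then [M id := e] else [U if cond then [S [M id := e]]]]]

S
U
if cond then M else U
if cond then id := e else U
if cond then id := e else if cond then S
if cond then id := e else if cond then M
if cond then id := e else if cond then id := e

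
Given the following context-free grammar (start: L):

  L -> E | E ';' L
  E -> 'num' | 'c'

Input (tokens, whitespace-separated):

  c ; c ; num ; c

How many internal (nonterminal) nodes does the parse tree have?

8

[L [E c] ; [L [E c] ; [L [E num] ; [L [E c]]]]]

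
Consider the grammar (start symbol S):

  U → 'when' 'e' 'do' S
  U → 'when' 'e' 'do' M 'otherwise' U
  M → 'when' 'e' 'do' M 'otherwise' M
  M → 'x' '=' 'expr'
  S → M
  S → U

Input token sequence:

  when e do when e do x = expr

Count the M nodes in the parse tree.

[S [U when e do [S [U when e do [S [M x = expr]]]]]]

1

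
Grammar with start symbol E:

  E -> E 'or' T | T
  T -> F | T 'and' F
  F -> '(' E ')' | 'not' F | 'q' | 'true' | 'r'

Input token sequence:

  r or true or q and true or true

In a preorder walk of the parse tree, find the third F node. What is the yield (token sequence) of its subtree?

[E [E [E [E [T [F r]]] or [T [F true]]] or [T [T [F q]] and [F true]]] or [T [F true]]]

q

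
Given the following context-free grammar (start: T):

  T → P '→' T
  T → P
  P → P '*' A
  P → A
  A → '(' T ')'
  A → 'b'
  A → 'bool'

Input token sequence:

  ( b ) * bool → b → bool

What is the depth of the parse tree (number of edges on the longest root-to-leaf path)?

7

[T [P [P [A ( [T [P [A b]]] )]] * [A bool]] → [T [P [A b]] → [T [P [A bool]]]]]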